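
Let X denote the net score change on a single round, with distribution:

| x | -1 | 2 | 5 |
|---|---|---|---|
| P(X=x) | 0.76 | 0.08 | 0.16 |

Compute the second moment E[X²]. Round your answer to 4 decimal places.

5.0800

E[X²] = (-1)²(0.76) + (2)²(0.08) + (5)²(0.16) = 5.08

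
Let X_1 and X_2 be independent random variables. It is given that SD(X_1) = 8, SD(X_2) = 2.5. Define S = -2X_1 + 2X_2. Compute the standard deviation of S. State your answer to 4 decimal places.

Var(X_1) = 64, Var(X_2) = 6.25
By independence, Var(S) = (-2)²Var(X_1) + (2)²Var(X_2)
= (-2)²·64 + (2)²·6.25 = 281
SD(S) = √281 ≈ 16.7631

16.7631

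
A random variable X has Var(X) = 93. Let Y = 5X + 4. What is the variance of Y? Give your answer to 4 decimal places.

Var(5X + 4) = (5)²·Var(X) = 25·93 = 2325

2325.0000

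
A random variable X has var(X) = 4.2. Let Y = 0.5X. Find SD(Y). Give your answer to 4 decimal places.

1.0247

var(0.5X) = (0.5)²·4.2 = 1.05
SD(Y) = √1.05 ≈ 1.0247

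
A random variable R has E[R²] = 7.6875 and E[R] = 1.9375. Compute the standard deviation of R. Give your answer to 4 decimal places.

var(R) = 7.6875 − (1.9375)² = 3.93359375
σ(R) = √3.93359375 ≈ 1.9833

1.9833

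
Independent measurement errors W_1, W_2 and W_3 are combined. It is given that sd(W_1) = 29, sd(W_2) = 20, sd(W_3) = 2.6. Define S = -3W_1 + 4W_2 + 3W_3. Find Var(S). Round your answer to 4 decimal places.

Var(W_1) = 841, Var(W_2) = 400, Var(W_3) = 6.76
By independence, Var(S) = (-3)²Var(W_1) + (4)²Var(W_2) + (3)²Var(W_3)
= (-3)²·841 + (4)²·400 + (3)²·6.76 = 14029.84

14029.8400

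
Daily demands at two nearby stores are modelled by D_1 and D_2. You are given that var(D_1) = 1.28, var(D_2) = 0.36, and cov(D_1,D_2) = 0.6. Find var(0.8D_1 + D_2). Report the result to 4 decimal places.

var(0.8D_1 + D_2) = (0.8)²·var(D_1) + (1)²·var(D_2) + 2·(0.8)·(1)·cov(D_1,D_2)
= 0.64·1.28 + 1·0.36 + 1.6·0.6 = 2.1392

2.1392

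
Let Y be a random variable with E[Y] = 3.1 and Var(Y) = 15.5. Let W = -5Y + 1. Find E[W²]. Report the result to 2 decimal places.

E[-5Y + 1] = -5·3.1 + 1 = -14.5
Var(-5Y + 1) = (-5)²·15.5 = 387.5
E[W²] = Var(W) + (E[W])² = 387.5 + (-14.5)² = 597.75

597.75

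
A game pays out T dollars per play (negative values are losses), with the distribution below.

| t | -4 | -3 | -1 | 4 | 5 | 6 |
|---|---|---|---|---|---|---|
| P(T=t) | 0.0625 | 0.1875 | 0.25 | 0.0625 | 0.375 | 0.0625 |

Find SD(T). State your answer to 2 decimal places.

3.67

E[T] = (-4)(0.0625) + (-3)(0.1875) + (-1)(0.25) + (4)(0.0625) + (5)(0.375) + (6)(0.0625) = 1.4375
E[T²] = (-4)²(0.0625) + (-3)²(0.1875) + (-1)²(0.25) + (4)²(0.0625) + (5)²(0.375) + (6)²(0.0625) = 15.5625
var(T) = E[T²] − (E[T])² = 15.5625 − (1.4375)² = 13.49609375
SD(T) = √13.49609375 ≈ 3.67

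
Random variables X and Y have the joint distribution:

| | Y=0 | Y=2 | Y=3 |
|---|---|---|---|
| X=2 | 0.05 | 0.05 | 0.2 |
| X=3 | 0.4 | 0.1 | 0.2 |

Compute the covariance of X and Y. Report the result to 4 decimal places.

E[X] = 2.7,  E[Y] = 1.5
E[XY] = 3.8
Cov(X,Y) = E[XY] − E[X]E[Y] = 3.8 − (2.7)(1.5) = -0.25

-0.2500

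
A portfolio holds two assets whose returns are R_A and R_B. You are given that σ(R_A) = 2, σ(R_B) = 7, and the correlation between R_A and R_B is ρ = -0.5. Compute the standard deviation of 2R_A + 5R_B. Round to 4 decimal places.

33.1813

Var(R_A) = (2)² = 4;  Var(R_B) = (7)² = 49
cov(R_A,R_B) = ρ·σ(R_A)·σ(R_B) = -0.5·2·7 = -7
Var(2R_A + 5R_B) = (2)²·Var(R_A) + (5)²·Var(R_B) + 2·(2)·(5)·cov(R_A,R_B)
= 4·4 + 25·49 + 20·-7 = 1101
σ(2R_A + 5R_B) = √1101 ≈ 33.1813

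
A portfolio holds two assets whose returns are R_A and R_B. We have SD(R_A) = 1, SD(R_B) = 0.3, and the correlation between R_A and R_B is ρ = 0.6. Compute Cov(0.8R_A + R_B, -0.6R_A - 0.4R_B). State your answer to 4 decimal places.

Var(R_A) = (1)² = 1;  Var(R_B) = (0.3)² = 0.09
Cov(R_A,R_B) = ρ·SD(R_A)·SD(R_B) = 0.6·1·0.3 = 0.18
Cov(0.8R_A + R_B, -0.6R_A - 0.4R_B) = (0.8)(-0.6)Var(R_A) + (1)(-0.4)Var(R_B) + [(0.8)(-0.4) + (1)(-0.6)]Cov(R_A,R_B)
= -0.48·1 + -0.4·0.09 + -0.92·0.18 = -0.6816

-0.6816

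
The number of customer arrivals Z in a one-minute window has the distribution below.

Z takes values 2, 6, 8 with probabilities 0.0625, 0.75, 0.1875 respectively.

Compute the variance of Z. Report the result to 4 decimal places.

1.7344

E[Z] = (2)(0.0625) + (6)(0.75) + (8)(0.1875) = 6.125
E[Z²] = (2)²(0.0625) + (6)²(0.75) + (8)²(0.1875) = 39.25
V(Z) = E[Z²] − (E[Z])² = 39.25 − (6.125)² = 1.734375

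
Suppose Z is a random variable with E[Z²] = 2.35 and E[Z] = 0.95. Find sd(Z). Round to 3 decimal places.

1.203

var(Z) = 2.35 − (0.95)² = 1.4475
sd(Z) = √1.4475 ≈ 1.203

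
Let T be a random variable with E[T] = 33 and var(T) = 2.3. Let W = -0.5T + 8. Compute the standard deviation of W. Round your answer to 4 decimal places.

0.7583

var(-0.5T + 8) = (-0.5)²·2.3 = 0.575
SD(W) = √0.575 ≈ 0.7583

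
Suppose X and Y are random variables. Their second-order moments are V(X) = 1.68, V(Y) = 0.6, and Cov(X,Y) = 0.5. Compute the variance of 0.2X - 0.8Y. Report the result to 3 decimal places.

V(0.2X - 0.8Y) = (0.2)²·V(X) + (-0.8)²·V(Y) + 2·(0.2)·(-0.8)·Cov(X,Y)
= 0.04·1.68 + 0.64·0.6 + -0.32·0.5 = 0.2912

0.291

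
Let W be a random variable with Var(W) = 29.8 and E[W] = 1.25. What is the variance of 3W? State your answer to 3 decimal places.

268.200

Var(3W) = (3)²·Var(W) = 9·29.8 = 268.2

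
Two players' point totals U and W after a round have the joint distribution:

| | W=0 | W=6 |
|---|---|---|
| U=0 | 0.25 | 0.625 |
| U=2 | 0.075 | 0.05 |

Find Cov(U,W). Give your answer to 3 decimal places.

E[U] = 0.25,  E[W] = 4.05
E[UW] = 0.6
Cov(U,W) = E[UW] − E[U]E[W] = 0.6 − (0.25)(4.05) = -0.4125

-0.413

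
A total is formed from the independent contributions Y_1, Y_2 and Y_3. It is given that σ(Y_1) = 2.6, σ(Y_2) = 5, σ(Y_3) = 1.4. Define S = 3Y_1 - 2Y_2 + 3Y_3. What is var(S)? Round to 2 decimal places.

var(Y_1) = 6.76, var(Y_2) = 25, var(Y_3) = 1.96
By independence, var(S) = (3)²var(Y_1) + (-2)²var(Y_2) + (3)²var(Y_3)
= (3)²·6.76 + (-2)²·25 + (3)²·1.96 = 178.48

178.48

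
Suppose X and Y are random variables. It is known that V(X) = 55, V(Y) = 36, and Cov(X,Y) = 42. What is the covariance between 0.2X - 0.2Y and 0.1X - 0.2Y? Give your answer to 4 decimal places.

0.0200

Cov(0.2X - 0.2Y, 0.1X - 0.2Y) = (0.2)(0.1)V(X) + (-0.2)(-0.2)V(Y) + [(0.2)(-0.2) + (-0.2)(0.1)]Cov(X,Y)
= 0.02·55 + 0.04·36 + -0.06·42 = 0.02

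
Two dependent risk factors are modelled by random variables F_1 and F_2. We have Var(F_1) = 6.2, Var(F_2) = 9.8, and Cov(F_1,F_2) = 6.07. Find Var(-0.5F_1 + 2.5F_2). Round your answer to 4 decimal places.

Var(-0.5F_1 + 2.5F_2) = (-0.5)²·Var(F_1) + (2.5)²·Var(F_2) + 2·(-0.5)·(2.5)·Cov(F_1,F_2)
= 0.25·6.2 + 6.25·9.8 + -2.5·6.07 = 47.625

47.6250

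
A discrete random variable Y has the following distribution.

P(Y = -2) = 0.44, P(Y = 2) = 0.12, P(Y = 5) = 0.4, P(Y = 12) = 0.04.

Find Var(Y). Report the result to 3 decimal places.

14.614

E[Y] = (-2)(0.44) + (2)(0.12) + (5)(0.4) + (12)(0.04) = 1.84
E[Y²] = (-2)²(0.44) + (2)²(0.12) + (5)²(0.4) + (12)²(0.04) = 18
Var(Y) = E[Y²] − (E[Y])² = 18 − (1.84)² = 14.6144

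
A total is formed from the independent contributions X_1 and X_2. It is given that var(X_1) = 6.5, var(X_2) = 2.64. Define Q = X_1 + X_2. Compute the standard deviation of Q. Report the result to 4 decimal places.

By independence, var(Q) = (1)²var(X_1) + (1)²var(X_2)
= (1)²·6.5 + (1)²·2.64 = 9.14
SD(Q) = √9.14 ≈ 3.0232

3.0232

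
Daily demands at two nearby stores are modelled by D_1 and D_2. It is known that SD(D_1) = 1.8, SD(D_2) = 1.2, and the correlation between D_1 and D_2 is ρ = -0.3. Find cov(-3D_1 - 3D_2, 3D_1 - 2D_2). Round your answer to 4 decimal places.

-18.5760

Var(D_1) = (1.8)² = 3.24;  Var(D_2) = (1.2)² = 1.44
cov(D_1,D_2) = ρ·SD(D_1)·SD(D_2) = -0.3·1.8·1.2 = -0.648
cov(-3D_1 - 3D_2, 3D_1 - 2D_2) = (-3)(3)Var(D_1) + (-3)(-2)Var(D_2) + [(-3)(-2) + (-3)(3)]cov(D_1,D_2)
= -9·3.24 + 6·1.44 + -3·-0.648 = -18.576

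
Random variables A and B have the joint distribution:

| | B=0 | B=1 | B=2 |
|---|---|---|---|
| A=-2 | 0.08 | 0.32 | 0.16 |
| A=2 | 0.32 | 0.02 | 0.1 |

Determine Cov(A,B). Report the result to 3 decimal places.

E[A] = -0.24,  E[B] = 0.86
E[AB] = -0.84
Cov(A,B) = E[AB] − E[A]E[B] = -0.84 − (-0.24)(0.86) = -0.6336

-0.634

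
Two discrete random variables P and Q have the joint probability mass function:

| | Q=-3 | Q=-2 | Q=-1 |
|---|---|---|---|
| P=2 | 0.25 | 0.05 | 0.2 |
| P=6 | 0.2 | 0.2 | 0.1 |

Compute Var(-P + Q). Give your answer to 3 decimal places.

E[P] = 4,  E[Q] = -2.15,  E[PQ] = -8.7
Var(P) = 20 − (4)² = 4;  Var(Q) = 5.35 − (-2.15)² = 0.7275
Cov(P,Q) = -8.7 − (4)(-2.15) = -0.1
Var(-P + Q) = (-1)²·4 + (1)²·0.7275 + 2·(-1)·(1)·-0.1 = 4.9275

4.928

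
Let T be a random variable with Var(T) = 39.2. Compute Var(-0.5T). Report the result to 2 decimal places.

Var(-0.5T) = (-0.5)²·Var(T) = 0.25·39.2 = 9.8

9.80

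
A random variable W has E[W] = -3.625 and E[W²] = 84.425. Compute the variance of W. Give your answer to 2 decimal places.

var(W) = 84.425 − (-3.625)² = 71.284375

71.28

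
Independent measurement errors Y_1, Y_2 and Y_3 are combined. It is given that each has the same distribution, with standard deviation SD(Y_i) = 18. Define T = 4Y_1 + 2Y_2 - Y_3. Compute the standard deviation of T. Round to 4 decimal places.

V(Y_i) = (18)² = 324
By independence, V(T) = (4)²V(Y_1) + (2)²V(Y_2) + (-1)²V(Y_3)
= (4)²·324 + (2)²·324 + (-1)²·324 = 6804
SD(T) = √6804 ≈ 82.4864

82.4864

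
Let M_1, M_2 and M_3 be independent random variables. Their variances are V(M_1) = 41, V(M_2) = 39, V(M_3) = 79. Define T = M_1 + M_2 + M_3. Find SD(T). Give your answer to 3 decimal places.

12.610

By independence, V(T) = (1)²V(M_1) + (1)²V(M_2) + (1)²V(M_3)
= (1)²·41 + (1)²·39 + (1)²·79 = 159
SD(T) = √159 ≈ 12.610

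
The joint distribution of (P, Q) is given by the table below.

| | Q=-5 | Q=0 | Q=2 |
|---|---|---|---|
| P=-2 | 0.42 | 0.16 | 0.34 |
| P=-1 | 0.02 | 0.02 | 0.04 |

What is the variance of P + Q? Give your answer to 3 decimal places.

10.710

E[P] = -1.92,  E[Q] = -1.44,  E[PQ] = 2.86
Var(P) = 3.76 − (-1.92)² = 0.0736;  Var(Q) = 12.52 − (-1.44)² = 10.4464
Cov(P,Q) = 2.86 − (-1.92)(-1.44) = 0.0952
Var(P + Q) = (1)²·0.0736 + (1)²·10.4464 + 2·(1)·(1)·0.0952 = 10.7104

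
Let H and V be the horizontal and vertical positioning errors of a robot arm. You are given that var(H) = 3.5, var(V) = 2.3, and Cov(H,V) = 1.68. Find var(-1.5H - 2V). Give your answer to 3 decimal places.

var(-1.5H - 2V) = (-1.5)²·var(H) + (-2)²·var(V) + 2·(-1.5)·(-2)·Cov(H,V)
= 2.25·3.5 + 4·2.3 + 6·1.68 = 27.155

27.155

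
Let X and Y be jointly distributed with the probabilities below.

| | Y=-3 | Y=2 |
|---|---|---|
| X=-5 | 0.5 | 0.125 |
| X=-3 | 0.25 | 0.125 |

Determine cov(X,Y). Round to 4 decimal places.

E[X] = -4.25,  E[Y] = -1.75
E[XY] = 7.75
cov(X,Y) = E[XY] − E[X]E[Y] = 7.75 − (-4.25)(-1.75) = 0.3125

0.3125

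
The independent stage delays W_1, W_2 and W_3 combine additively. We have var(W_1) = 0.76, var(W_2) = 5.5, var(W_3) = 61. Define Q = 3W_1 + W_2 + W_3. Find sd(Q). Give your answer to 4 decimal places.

8.5639

By independence, var(Q) = (3)²var(W_1) + (1)²var(W_2) + (1)²var(W_3)
= (3)²·0.76 + (1)²·5.5 + (1)²·61 = 73.34
sd(Q) = √73.34 ≈ 8.5639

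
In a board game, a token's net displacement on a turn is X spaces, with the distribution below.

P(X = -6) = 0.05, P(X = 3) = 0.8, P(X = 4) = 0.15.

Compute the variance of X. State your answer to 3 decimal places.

E[X] = (-6)(0.05) + (3)(0.8) + (4)(0.15) = 2.7
E[X²] = (-6)²(0.05) + (3)²(0.8) + (4)²(0.15) = 11.4
Var(X) = E[X²] − (E[X])² = 11.4 − (2.7)² = 4.11

4.110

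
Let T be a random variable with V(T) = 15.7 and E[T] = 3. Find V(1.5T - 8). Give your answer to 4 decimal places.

V(1.5T - 8) = (1.5)²·V(T) = 2.25·15.7 = 35.325

35.3250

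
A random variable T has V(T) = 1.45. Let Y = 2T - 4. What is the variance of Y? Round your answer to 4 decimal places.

V(2T - 4) = (2)²·V(T) = 4·1.45 = 5.8

5.8000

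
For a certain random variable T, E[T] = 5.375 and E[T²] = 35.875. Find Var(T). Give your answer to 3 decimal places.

6.984

Var(T) = 35.875 − (5.375)² = 6.984375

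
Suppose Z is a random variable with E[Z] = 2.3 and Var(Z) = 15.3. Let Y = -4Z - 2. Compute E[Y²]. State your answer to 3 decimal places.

E[-4Z - 2] = -4·2.3 − 2 = -11.2
Var(-4Z - 2) = (-4)²·15.3 = 244.8
E[Y²] = Var(Y) + (E[Y])² = 244.8 + (-11.2)² = 370.24

370.240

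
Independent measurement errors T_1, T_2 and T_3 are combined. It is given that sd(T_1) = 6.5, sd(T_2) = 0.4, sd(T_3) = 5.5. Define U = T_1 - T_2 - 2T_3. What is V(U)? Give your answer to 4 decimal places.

163.4100

V(T_1) = 42.25, V(T_2) = 0.16, V(T_3) = 30.25
By independence, V(U) = (1)²V(T_1) + (-1)²V(T_2) + (-2)²V(T_3)
= (1)²·42.25 + (-1)²·0.16 + (-2)²·30.25 = 163.41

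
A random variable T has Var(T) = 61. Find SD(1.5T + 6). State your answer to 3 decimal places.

Var(1.5T + 6) = (1.5)²·61 = 137.25
SD(1.5T + 6) = √137.25 ≈ 11.715

11.715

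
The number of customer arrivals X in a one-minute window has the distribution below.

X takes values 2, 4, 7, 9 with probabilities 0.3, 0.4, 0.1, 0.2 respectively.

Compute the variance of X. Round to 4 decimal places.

6.6100

E[X] = (2)(0.3) + (4)(0.4) + (7)(0.1) + (9)(0.2) = 4.7
E[X²] = (2)²(0.3) + (4)²(0.4) + (7)²(0.1) + (9)²(0.2) = 28.7
var(X) = E[X²] − (E[X])² = 28.7 − (4.7)² = 6.61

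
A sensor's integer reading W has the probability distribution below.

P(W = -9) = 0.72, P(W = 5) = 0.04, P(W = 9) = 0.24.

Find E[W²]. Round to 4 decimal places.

78.7600

E[W²] = (-9)²(0.72) + (5)²(0.04) + (9)²(0.24) = 78.76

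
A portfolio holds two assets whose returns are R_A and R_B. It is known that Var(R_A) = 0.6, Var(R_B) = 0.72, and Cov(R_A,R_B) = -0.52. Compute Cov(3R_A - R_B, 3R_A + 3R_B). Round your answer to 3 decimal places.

0.120

Cov(3R_A - R_B, 3R_A + 3R_B) = (3)(3)Var(R_A) + (-1)(3)Var(R_B) + [(3)(3) + (-1)(3)]Cov(R_A,R_B)
= 9·0.6 + -3·0.72 + 6·-0.52 = 0.12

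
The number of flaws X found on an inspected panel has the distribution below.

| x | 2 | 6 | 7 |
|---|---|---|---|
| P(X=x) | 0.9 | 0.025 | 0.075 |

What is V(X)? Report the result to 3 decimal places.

2.049

E[X] = (2)(0.9) + (6)(0.025) + (7)(0.075) = 2.475
E[X²] = (2)²(0.9) + (6)²(0.025) + (7)²(0.075) = 8.175
V(X) = E[X²] − (E[X])² = 8.175 − (2.475)² = 2.049375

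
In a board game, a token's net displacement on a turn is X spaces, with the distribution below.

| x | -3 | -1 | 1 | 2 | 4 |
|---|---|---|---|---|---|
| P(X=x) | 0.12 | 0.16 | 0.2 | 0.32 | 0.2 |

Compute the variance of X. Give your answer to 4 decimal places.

4.6656

E[X] = (-3)(0.12) + (-1)(0.16) + (1)(0.2) + (2)(0.32) + (4)(0.2) = 1.12
E[X²] = (-3)²(0.12) + (-1)²(0.16) + (1)²(0.2) + (2)²(0.32) + (4)²(0.2) = 5.92
Var(X) = E[X²] − (E[X])² = 5.92 − (1.12)² = 4.6656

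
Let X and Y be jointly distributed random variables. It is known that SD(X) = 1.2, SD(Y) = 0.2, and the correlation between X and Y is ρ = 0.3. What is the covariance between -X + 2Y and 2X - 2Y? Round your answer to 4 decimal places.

var(X) = (1.2)² = 1.44;  var(Y) = (0.2)² = 0.04
Cov(X,Y) = ρ·SD(X)·SD(Y) = 0.3·1.2·0.2 = 0.072
Cov(-X + 2Y, 2X - 2Y) = (-1)(2)var(X) + (2)(-2)var(Y) + [(-1)(-2) + (2)(2)]Cov(X,Y)
= -2·1.44 + -4·0.04 + 6·0.072 = -2.608

-2.6080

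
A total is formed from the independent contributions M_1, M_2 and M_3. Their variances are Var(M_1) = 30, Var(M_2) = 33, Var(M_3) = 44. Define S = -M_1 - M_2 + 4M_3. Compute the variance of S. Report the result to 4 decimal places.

767.0000

By independence, Var(S) = (-1)²Var(M_1) + (-1)²Var(M_2) + (4)²Var(M_3)
= (-1)²·30 + (-1)²·33 + (4)²·44 = 767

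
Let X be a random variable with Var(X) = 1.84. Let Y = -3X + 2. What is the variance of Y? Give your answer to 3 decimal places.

Var(-3X + 2) = (-3)²·Var(X) = 9·1.84 = 16.56

16.560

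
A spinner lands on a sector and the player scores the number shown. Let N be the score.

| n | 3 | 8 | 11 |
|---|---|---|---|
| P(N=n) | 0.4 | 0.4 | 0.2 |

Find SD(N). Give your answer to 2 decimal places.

3.14

E[N] = (3)(0.4) + (8)(0.4) + (11)(0.2) = 6.6
E[N²] = (3)²(0.4) + (8)²(0.4) + (11)²(0.2) = 53.4
Var(N) = E[N²] − (E[N])² = 53.4 − (6.6)² = 9.84
SD(N) = √9.84 ≈ 3.14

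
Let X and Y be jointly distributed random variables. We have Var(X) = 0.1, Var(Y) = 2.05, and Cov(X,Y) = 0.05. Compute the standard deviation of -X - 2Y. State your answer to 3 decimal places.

2.915

Var(-X - 2Y) = (-1)²·Var(X) + (-2)²·Var(Y) + 2·(-1)·(-2)·Cov(X,Y)
= 1·0.1 + 4·2.05 + 4·0.05 = 8.5
sd(-X - 2Y) = √8.5 ≈ 2.915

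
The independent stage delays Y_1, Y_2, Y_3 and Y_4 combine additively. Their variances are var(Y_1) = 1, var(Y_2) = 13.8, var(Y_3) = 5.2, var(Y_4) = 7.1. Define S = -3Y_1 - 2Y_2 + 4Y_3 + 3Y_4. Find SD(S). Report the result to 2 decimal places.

By independence, var(S) = (-3)²var(Y_1) + (-2)²var(Y_2) + (4)²var(Y_3) + (3)²var(Y_4)
= (-3)²·1 + (-2)²·13.8 + (4)²·5.2 + (3)²·7.1 = 211.3
SD(S) = √211.3 ≈ 14.54

14.54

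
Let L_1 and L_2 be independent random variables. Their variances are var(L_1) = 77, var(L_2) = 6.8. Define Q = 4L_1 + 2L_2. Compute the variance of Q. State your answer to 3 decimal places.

1259.200

By independence, var(Q) = (4)²var(L_1) + (2)²var(L_2)
= (4)²·77 + (2)²·6.8 = 1259.2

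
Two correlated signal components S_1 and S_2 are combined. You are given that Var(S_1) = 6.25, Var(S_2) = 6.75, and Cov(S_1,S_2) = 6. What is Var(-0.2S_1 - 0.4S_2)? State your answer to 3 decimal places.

2.290

Var(-0.2S_1 - 0.4S_2) = (-0.2)²·Var(S_1) + (-0.4)²·Var(S_2) + 2·(-0.2)·(-0.4)·Cov(S_1,S_2)
= 0.04·6.25 + 0.16·6.75 + 0.16·6 = 2.29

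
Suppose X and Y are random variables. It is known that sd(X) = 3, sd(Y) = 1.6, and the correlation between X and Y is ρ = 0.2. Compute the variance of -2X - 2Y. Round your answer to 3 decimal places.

53.920

var(X) = (3)² = 9;  var(Y) = (1.6)² = 2.56
cov(X,Y) = ρ·sd(X)·sd(Y) = 0.2·3·1.6 = 0.96
var(-2X - 2Y) = (-2)²·var(X) + (-2)²·var(Y) + 2·(-2)·(-2)·cov(X,Y)
= 4·9 + 4·2.56 + 8·0.96 = 53.92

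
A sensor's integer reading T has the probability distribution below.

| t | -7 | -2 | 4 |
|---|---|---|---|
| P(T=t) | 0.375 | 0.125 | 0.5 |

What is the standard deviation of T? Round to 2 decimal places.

5.11

E[T] = (-7)(0.375) + (-2)(0.125) + (4)(0.5) = -0.875
E[T²] = (-7)²(0.375) + (-2)²(0.125) + (4)²(0.5) = 26.875
var(T) = E[T²] − (E[T])² = 26.875 − (-0.875)² = 26.109375
σ(T) = √26.109375 ≈ 5.11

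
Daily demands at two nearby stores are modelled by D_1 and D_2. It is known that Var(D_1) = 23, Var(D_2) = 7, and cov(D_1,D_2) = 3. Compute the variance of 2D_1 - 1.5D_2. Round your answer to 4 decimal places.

89.7500

Var(2D_1 - 1.5D_2) = (2)²·Var(D_1) + (-1.5)²·Var(D_2) + 2·(2)·(-1.5)·cov(D_1,D_2)
= 4·23 + 2.25·7 + -6·3 = 89.75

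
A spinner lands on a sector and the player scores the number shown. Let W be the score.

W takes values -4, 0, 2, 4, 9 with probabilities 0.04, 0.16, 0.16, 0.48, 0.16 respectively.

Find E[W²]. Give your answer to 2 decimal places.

21.92

E[W²] = (-4)²(0.04) + (0)²(0.16) + (2)²(0.16) + (4)²(0.48) + (9)²(0.16) = 21.92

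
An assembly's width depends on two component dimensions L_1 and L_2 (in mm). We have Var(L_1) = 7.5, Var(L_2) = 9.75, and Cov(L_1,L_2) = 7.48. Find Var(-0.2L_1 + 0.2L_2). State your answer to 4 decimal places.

Var(-0.2L_1 + 0.2L_2) = (-0.2)²·Var(L_1) + (0.2)²·Var(L_2) + 2·(-0.2)·(0.2)·Cov(L_1,L_2)
= 0.04·7.5 + 0.04·9.75 + -0.08·7.48 = 0.0916

0.0916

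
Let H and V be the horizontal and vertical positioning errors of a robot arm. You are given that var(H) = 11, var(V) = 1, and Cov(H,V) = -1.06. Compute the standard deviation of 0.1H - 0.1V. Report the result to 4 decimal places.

0.3758

var(0.1H - 0.1V) = (0.1)²·var(H) + (-0.1)²·var(V) + 2·(0.1)·(-0.1)·Cov(H,V)
= 0.01·11 + 0.01·1 + -0.02·-1.06 = 0.1412
sd(0.1H - 0.1V) = √0.1412 ≈ 0.3758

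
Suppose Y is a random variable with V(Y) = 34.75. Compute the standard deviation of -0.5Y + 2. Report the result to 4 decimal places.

V(-0.5Y + 2) = (-0.5)²·34.75 = 8.6875
σ(-0.5Y + 2) = √8.6875 ≈ 2.9475

2.9475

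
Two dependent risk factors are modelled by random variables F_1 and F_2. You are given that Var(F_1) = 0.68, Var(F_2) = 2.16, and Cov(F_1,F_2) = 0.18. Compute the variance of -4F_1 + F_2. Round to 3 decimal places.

Var(-4F_1 + F_2) = (-4)²·Var(F_1) + (1)²·Var(F_2) + 2·(-4)·(1)·Cov(F_1,F_2)
= 16·0.68 + 1·2.16 + -8·0.18 = 11.6

11.600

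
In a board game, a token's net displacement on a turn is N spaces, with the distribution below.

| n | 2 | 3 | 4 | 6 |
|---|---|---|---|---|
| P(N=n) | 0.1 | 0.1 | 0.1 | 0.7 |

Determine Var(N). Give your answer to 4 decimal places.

E[N] = (2)(0.1) + (3)(0.1) + (4)(0.1) + (6)(0.7) = 5.1
E[N²] = (2)²(0.1) + (3)²(0.1) + (4)²(0.1) + (6)²(0.7) = 28.1
Var(N) = E[N²] − (E[N])² = 28.1 − (5.1)² = 2.09

2.0900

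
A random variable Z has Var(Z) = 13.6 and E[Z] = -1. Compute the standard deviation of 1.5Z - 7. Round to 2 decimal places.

5.53

Var(1.5Z - 7) = (1.5)²·13.6 = 30.6
sd(1.5Z - 7) = √30.6 ≈ 5.53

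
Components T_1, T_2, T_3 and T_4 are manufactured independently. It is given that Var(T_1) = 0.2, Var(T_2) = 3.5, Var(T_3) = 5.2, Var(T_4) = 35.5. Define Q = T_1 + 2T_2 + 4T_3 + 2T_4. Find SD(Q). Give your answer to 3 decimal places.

By independence, Var(Q) = (1)²Var(T_1) + (2)²Var(T_2) + (4)²Var(T_3) + (2)²Var(T_4)
= (1)²·0.2 + (2)²·3.5 + (4)²·5.2 + (2)²·35.5 = 239.4
SD(Q) = √239.4 ≈ 15.473

15.473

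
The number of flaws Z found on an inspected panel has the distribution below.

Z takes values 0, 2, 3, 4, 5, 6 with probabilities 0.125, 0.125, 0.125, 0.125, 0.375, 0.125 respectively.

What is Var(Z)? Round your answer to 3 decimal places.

3.438

E[Z] = (0)(0.125) + (2)(0.125) + (3)(0.125) + (4)(0.125) + (5)(0.375) + (6)(0.125) = 3.75
E[Z²] = (0)²(0.125) + (2)²(0.125) + (3)²(0.125) + (4)²(0.125) + (5)²(0.375) + (6)²(0.125) = 17.5
Var(Z) = E[Z²] − (E[Z])² = 17.5 − (3.75)² = 3.4375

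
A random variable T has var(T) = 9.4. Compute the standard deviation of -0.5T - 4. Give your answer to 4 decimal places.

1.5330

var(-0.5T - 4) = (-0.5)²·9.4 = 2.35
SD(-0.5T - 4) = √2.35 ≈ 1.5330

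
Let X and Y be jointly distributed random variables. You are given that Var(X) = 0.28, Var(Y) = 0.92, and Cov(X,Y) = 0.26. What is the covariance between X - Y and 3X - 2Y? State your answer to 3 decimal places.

Cov(X - Y, 3X - 2Y) = (1)(3)Var(X) + (-1)(-2)Var(Y) + [(1)(-2) + (-1)(3)]Cov(X,Y)
= 3·0.28 + 2·0.92 + -5·0.26 = 1.38

1.380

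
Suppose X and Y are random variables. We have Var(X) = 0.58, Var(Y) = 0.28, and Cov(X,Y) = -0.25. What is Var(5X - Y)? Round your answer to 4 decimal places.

Var(5X - Y) = (5)²·Var(X) + (-1)²·Var(Y) + 2·(5)·(-1)·Cov(X,Y)
= 25·0.58 + 1·0.28 + -10·-0.25 = 17.28

17.2800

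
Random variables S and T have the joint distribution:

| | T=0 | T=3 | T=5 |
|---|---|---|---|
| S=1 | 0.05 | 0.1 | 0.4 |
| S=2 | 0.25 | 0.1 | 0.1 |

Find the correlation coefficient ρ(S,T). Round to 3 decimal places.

-0.552

E[S] = 1.45,  E[T] = 3.1
E[ST] = 3.9
Cov(S,T) = E[ST] − E[S]E[T] = 3.9 − (1.45)(3.1) = -0.595
var(S) = 0.2475,  var(T) = 4.69
ρ = -0.595 / √(0.2475·4.69) ≈ -0.552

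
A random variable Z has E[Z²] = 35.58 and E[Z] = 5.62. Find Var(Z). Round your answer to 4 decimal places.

3.9956

Var(Z) = 35.58 − (5.62)² = 3.9956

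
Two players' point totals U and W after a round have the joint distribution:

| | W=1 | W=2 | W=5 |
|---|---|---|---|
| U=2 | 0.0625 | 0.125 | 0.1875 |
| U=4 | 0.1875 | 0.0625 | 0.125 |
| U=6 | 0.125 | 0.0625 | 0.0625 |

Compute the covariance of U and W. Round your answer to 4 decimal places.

-0.6875

E[U] = 3.75,  E[W] = 2.75
E[UW] = 9.625
Cov(U,W) = E[UW] − E[U]E[W] = 9.625 − (3.75)(2.75) = -0.6875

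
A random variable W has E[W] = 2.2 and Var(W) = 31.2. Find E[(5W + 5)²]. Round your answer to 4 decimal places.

1036.0000

E[5W + 5] = 5·2.2 + 5 = 16
Var(5W + 5) = (5)²·31.2 = 780
E[(5W + 5)²] = Var((5W + 5)) + (E[(5W + 5)])² = 780 + (16)² = 1036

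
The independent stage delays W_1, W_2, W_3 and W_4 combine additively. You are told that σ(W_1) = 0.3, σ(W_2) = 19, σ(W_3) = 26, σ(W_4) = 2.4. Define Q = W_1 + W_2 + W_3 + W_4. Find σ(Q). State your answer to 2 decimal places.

32.29

Var(W_1) = 0.09, Var(W_2) = 361, Var(W_3) = 676, Var(W_4) = 5.76
By independence, Var(Q) = (1)²Var(W_1) + (1)²Var(W_2) + (1)²Var(W_3) + (1)²Var(W_4)
= (1)²·0.09 + (1)²·361 + (1)²·676 + (1)²·5.76 = 1042.85
σ(Q) = √1042.85 ≈ 32.29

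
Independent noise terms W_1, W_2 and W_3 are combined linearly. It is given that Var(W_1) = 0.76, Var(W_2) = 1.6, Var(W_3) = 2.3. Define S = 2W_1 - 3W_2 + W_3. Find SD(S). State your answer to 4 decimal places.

4.4430

By independence, Var(S) = (2)²Var(W_1) + (-3)²Var(W_2) + (1)²Var(W_3)
= (2)²·0.76 + (-3)²·1.6 + (1)²·2.3 = 19.74
SD(S) = √19.74 ≈ 4.4430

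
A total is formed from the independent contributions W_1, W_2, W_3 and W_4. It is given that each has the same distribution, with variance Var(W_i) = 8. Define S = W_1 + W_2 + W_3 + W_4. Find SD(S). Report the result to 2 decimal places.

By independence, Var(S) = (1)²Var(W_1) + (1)²Var(W_2) + (1)²Var(W_3) + (1)²Var(W_4)
= (1)²·8 + (1)²·8 + (1)²·8 + (1)²·8 = 32
SD(S) = √32 ≈ 5.66

5.66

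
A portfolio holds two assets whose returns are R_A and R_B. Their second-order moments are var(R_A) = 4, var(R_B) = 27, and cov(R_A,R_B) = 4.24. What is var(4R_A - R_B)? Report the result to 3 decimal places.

57.080

var(4R_A - R_B) = (4)²·var(R_A) + (-1)²·var(R_B) + 2·(4)·(-1)·cov(R_A,R_B)
= 16·4 + 1·27 + -8·4.24 = 57.08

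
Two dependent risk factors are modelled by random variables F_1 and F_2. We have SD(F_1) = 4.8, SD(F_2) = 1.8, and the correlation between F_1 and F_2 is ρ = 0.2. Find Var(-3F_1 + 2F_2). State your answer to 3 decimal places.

Var(F_1) = (4.8)² = 23.04;  Var(F_2) = (1.8)² = 3.24
Cov(F_1,F_2) = ρ·SD(F_1)·SD(F_2) = 0.2·4.8·1.8 = 1.728
Var(-3F_1 + 2F_2) = (-3)²·Var(F_1) + (2)²·Var(F_2) + 2·(-3)·(2)·Cov(F_1,F_2)
= 9·23.04 + 4·3.24 + -12·1.728 = 199.584

199.584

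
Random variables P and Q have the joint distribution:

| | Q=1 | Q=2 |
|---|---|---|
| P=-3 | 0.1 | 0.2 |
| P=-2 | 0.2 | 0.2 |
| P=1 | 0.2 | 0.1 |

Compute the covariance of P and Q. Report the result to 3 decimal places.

-0.200

E[P] = -1.4,  E[Q] = 1.5
E[PQ] = -2.3
Cov(P,Q) = E[PQ] − E[P]E[Q] = -2.3 − (-1.4)(1.5) = -0.2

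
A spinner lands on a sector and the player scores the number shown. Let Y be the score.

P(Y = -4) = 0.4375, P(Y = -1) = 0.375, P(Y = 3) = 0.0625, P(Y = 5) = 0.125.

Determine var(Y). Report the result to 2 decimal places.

E[Y] = (-4)(0.4375) + (-1)(0.375) + (3)(0.0625) + (5)(0.125) = -1.3125
E[Y²] = (-4)²(0.4375) + (-1)²(0.375) + (3)²(0.0625) + (5)²(0.125) = 11.0625
var(Y) = E[Y²] − (E[Y])² = 11.0625 − (-1.3125)² = 9.33984375

9.34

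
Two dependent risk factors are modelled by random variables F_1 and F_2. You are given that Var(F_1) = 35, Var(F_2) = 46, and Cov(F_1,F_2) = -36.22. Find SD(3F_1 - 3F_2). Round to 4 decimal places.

37.1613

Var(3F_1 - 3F_2) = (3)²·Var(F_1) + (-3)²·Var(F_2) + 2·(3)·(-3)·Cov(F_1,F_2)
= 9·35 + 9·46 + -18·-36.22 = 1380.96
SD(3F_1 - 3F_2) = √1380.96 ≈ 37.1613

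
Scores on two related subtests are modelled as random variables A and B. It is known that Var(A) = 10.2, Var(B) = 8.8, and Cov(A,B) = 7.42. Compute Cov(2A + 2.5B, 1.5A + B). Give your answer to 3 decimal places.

Cov(2A + 2.5B, 1.5A + B) = (2)(1.5)Var(A) + (2.5)(1)Var(B) + [(2)(1) + (2.5)(1.5)]Cov(A,B)
= 3·10.2 + 2.5·8.8 + 5.75·7.42 = 95.265

95.265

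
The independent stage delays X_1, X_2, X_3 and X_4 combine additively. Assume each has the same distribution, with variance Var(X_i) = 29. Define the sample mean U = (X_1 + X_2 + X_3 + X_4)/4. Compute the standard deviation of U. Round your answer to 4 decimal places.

By independence, Var(U) = (0.25)²Var(X_1) + (0.25)²Var(X_2) + (0.25)²Var(X_3) + (0.25)²Var(X_4)
= (0.25)²·29 + (0.25)²·29 + (0.25)²·29 + (0.25)²·29 = 7.25
SD(U) = √7.25 ≈ 2.6926

2.6926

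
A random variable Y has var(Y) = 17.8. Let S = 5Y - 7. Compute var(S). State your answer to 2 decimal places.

445.00

var(5Y - 7) = (5)²·var(Y) = 25·17.8 = 445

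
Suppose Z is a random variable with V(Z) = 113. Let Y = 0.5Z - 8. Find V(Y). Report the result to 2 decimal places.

V(0.5Z - 8) = (0.5)²·V(Z) = 0.25·113 = 28.25

28.25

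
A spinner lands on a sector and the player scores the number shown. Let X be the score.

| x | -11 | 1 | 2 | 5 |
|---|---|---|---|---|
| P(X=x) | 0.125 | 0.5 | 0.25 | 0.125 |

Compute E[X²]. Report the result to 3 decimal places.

E[X²] = (-11)²(0.125) + (1)²(0.5) + (2)²(0.25) + (5)²(0.125) = 19.75

19.750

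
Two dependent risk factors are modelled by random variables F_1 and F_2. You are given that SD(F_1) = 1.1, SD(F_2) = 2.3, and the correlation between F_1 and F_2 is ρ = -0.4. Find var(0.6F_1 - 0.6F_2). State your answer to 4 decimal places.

var(F_1) = (1.1)² = 1.21;  var(F_2) = (2.3)² = 5.29
Cov(F_1,F_2) = ρ·SD(F_1)·SD(F_2) = -0.4·1.1·2.3 = -1.012
var(0.6F_1 - 0.6F_2) = (0.6)²·var(F_1) + (-0.6)²·var(F_2) + 2·(0.6)·(-0.6)·Cov(F_1,F_2)
= 0.36·1.21 + 0.36·5.29 + -0.72·-1.012 = 3.06864

3.0686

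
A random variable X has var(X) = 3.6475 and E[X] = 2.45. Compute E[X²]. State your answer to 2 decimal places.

9.65

E[X²] = var(X) + (E[X])² = 3.6475 + (2.45)² = 9.65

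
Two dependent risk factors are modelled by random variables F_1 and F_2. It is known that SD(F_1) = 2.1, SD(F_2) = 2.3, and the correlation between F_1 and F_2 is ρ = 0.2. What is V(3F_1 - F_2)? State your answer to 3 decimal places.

V(F_1) = (2.1)² = 4.41;  V(F_2) = (2.3)² = 5.29
cov(F_1,F_2) = ρ·SD(F_1)·SD(F_2) = 0.2·2.1·2.3 = 0.966
V(3F_1 - F_2) = (3)²·V(F_1) + (-1)²·V(F_2) + 2·(3)·(-1)·cov(F_1,F_2)
= 9·4.41 + 1·5.29 + -6·0.966 = 39.184

39.184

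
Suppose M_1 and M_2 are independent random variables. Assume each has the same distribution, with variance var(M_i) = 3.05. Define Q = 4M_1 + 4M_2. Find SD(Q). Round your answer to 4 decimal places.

9.8793

By independence, var(Q) = (4)²var(M_1) + (4)²var(M_2)
= (4)²·3.05 + (4)²·3.05 = 97.6
SD(Q) = √97.6 ≈ 9.8793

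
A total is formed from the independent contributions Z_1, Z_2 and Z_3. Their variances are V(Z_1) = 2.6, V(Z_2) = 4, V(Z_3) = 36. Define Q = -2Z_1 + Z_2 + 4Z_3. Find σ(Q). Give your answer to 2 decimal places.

By independence, V(Q) = (-2)²V(Z_1) + (1)²V(Z_2) + (4)²V(Z_3)
= (-2)²·2.6 + (1)²·4 + (4)²·36 = 590.4
σ(Q) = √590.4 ≈ 24.30

24.30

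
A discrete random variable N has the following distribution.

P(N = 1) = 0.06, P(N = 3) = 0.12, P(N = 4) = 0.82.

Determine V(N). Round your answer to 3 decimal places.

E[N] = (1)(0.06) + (3)(0.12) + (4)(0.82) = 3.7
E[N²] = (1)²(0.06) + (3)²(0.12) + (4)²(0.82) = 14.26
V(N) = E[N²] − (E[N])² = 14.26 − (3.7)² = 0.57

0.570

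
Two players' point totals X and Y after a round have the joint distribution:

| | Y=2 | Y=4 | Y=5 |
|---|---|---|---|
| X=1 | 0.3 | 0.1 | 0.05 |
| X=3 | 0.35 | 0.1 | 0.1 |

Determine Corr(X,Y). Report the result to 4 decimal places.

E[X] = 2.1,  E[Y] = 2.85
E[XY] = 6.05
Cov(X,Y) = E[XY] − E[X]E[Y] = 6.05 − (2.1)(2.85) = 0.065
V(X) = 0.99,  V(Y) = 1.4275
ρ = 0.065 / √(0.99·1.4275) ≈ 0.0547

0.0547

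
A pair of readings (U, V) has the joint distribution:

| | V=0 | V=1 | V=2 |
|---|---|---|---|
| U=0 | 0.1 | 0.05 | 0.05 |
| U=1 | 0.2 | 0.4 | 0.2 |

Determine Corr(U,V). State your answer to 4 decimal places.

0.1351

E[U] = 0.8,  E[V] = 0.95
E[UV] = 0.8
Cov(U,V) = E[UV] − E[U]E[V] = 0.8 − (0.8)(0.95) = 0.04
var(U) = 0.16,  var(V) = 0.5475
ρ = 0.04 / √(0.16·0.5475) ≈ 0.1351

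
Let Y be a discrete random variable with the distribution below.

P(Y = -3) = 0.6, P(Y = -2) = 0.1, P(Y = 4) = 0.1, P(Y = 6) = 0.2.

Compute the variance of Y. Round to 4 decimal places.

E[Y] = (-3)(0.6) + (-2)(0.1) + (4)(0.1) + (6)(0.2) = -0.4
E[Y²] = (-3)²(0.6) + (-2)²(0.1) + (4)²(0.1) + (6)²(0.2) = 14.6
Var(Y) = E[Y²] − (E[Y])² = 14.6 − (-0.4)² = 14.44

14.4400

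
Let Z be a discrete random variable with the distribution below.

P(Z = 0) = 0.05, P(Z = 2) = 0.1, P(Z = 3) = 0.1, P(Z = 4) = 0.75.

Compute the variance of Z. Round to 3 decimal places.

1.050

E[Z] = (0)(0.05) + (2)(0.1) + (3)(0.1) + (4)(0.75) = 3.5
E[Z²] = (0)²(0.05) + (2)²(0.1) + (3)²(0.1) + (4)²(0.75) = 13.3
V(Z) = E[Z²] − (E[Z])² = 13.3 − (3.5)² = 1.05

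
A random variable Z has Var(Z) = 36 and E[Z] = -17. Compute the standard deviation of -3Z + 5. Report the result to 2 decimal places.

18.00

Var(-3Z + 5) = (-3)²·36 = 324
SD(-3Z + 5) = √324 ≈ 18.00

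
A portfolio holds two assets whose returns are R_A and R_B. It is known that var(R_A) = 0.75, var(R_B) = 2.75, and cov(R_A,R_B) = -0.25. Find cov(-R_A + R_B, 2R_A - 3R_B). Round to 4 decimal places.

-11.0000

cov(-R_A + R_B, 2R_A - 3R_B) = (-1)(2)var(R_A) + (1)(-3)var(R_B) + [(-1)(-3) + (1)(2)]cov(R_A,R_B)
= -2·0.75 + -3·2.75 + 5·-0.25 = -11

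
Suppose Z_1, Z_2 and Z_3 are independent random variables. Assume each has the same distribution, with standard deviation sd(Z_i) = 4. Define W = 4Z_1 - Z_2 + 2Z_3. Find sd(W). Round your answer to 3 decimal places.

Var(Z_i) = (4)² = 16
By independence, Var(W) = (4)²Var(Z_1) + (-1)²Var(Z_2) + (2)²Var(Z_3)
= (4)²·16 + (-1)²·16 + (2)²·16 = 336
sd(W) = √336 ≈ 18.330

18.330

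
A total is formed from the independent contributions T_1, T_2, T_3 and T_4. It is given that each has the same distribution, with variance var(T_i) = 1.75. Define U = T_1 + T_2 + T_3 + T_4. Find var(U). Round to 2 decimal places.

7.00

By independence, var(U) = (1)²var(T_1) + (1)²var(T_2) + (1)²var(T_3) + (1)²var(T_4)
= (1)²·1.75 + (1)²·1.75 + (1)²·1.75 + (1)²·1.75 = 7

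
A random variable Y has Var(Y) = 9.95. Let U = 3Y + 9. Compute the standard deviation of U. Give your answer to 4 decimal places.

Var(3Y + 9) = (3)²·9.95 = 89.55
SD(U) = √89.55 ≈ 9.4631

9.4631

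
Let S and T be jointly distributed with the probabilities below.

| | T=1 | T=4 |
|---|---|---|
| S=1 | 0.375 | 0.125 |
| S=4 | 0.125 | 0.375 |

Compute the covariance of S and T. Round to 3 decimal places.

E[S] = 2.5,  E[T] = 2.5
E[ST] = 7.375
Cov(S,T) = E[ST] − E[S]E[T] = 7.375 − (2.5)(2.5) = 1.125

1.125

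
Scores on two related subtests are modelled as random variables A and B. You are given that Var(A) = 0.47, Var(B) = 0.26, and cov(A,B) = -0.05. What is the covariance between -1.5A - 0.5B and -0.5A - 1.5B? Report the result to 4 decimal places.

0.4225

cov(-1.5A - 0.5B, -0.5A - 1.5B) = (-1.5)(-0.5)Var(A) + (-0.5)(-1.5)Var(B) + [(-1.5)(-1.5) + (-0.5)(-0.5)]cov(A,B)
= 0.75·0.47 + 0.75·0.26 + 2.5·-0.05 = 0.4225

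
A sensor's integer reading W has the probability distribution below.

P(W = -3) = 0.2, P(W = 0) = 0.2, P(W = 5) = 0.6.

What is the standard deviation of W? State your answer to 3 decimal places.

E[W] = (-3)(0.2) + (0)(0.2) + (5)(0.6) = 2.4
E[W²] = (-3)²(0.2) + (0)²(0.2) + (5)²(0.6) = 16.8
Var(W) = E[W²] − (E[W])² = 16.8 − (2.4)² = 11.04
SD(W) = √11.04 ≈ 3.323

3.323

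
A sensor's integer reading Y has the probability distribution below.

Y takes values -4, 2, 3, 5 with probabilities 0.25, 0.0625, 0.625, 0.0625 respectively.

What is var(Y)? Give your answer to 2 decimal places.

9.71

E[Y] = (-4)(0.25) + (2)(0.0625) + (3)(0.625) + (5)(0.0625) = 1.3125
E[Y²] = (-4)²(0.25) + (2)²(0.0625) + (3)²(0.625) + (5)²(0.0625) = 11.4375
var(Y) = E[Y²] − (E[Y])² = 11.4375 − (1.3125)² = 9.71484375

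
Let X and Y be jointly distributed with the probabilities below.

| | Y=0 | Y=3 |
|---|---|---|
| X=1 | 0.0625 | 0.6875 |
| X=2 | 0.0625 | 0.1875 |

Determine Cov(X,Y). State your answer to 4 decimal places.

-0.0938

E[X] = 1.25,  E[Y] = 2.625
E[XY] = 3.1875
Cov(X,Y) = E[XY] − E[X]E[Y] = 3.1875 − (1.25)(2.625) = -0.09375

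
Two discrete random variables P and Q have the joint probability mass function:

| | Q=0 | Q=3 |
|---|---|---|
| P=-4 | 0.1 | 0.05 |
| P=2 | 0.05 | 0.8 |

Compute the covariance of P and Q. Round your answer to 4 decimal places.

E[P] = 1.1,  E[Q] = 2.55
E[PQ] = 4.2
cov(P,Q) = E[PQ] − E[P]E[Q] = 4.2 − (1.1)(2.55) = 1.395

1.3950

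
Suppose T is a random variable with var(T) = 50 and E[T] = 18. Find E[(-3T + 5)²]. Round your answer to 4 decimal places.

2851.0000

E[-3T + 5] = -3·18 + 5 = -49
var(-3T + 5) = (-3)²·50 = 450
E[(-3T + 5)²] = var((-3T + 5)) + (E[(-3T + 5)])² = 450 + (-49)² = 2851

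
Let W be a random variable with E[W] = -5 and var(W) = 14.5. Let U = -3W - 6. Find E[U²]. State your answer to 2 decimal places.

E[-3W - 6] = -3·-5 − 6 = 9
var(-3W - 6) = (-3)²·14.5 = 130.5
E[U²] = var(U) + (E[U])² = 130.5 + (9)² = 211.5

211.50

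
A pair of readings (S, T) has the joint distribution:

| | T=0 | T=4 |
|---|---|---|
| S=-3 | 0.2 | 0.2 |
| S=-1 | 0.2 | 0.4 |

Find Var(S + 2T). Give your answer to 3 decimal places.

E[S] = -1.8,  E[T] = 2.4,  E[ST] = -4
Var(S) = 4.2 − (-1.8)² = 0.96;  Var(T) = 9.6 − (2.4)² = 3.84
cov(S,T) = -4 − (-1.8)(2.4) = 0.32
Var(S + 2T) = (1)²·0.96 + (2)²·3.84 + 2·(1)·(2)·0.32 = 17.6

17.600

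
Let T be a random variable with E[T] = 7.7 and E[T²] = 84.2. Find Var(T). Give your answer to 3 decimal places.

24.910

Var(T) = 84.2 − (7.7)² = 24.91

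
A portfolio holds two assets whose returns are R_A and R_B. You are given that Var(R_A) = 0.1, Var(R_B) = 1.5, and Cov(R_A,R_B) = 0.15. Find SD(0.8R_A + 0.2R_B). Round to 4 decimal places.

Var(0.8R_A + 0.2R_B) = (0.8)²·Var(R_A) + (0.2)²·Var(R_B) + 2·(0.8)·(0.2)·Cov(R_A,R_B)
= 0.64·0.1 + 0.04·1.5 + 0.32·0.15 = 0.172
SD(0.8R_A + 0.2R_B) = √0.172 ≈ 0.4147

0.4147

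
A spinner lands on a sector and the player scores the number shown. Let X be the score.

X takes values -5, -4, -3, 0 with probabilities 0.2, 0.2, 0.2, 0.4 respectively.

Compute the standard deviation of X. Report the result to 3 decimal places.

E[X] = (-5)(0.2) + (-4)(0.2) + (-3)(0.2) + (0)(0.4) = -2.4
E[X²] = (-5)²(0.2) + (-4)²(0.2) + (-3)²(0.2) + (0)²(0.4) = 10
var(X) = E[X²] − (E[X])² = 10 − (-2.4)² = 4.24
SD(X) = √4.24 ≈ 2.059

2.059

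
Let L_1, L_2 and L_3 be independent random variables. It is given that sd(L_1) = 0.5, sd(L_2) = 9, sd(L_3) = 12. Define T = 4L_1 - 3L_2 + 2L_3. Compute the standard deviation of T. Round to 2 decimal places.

36.18

Var(L_1) = 0.25, Var(L_2) = 81, Var(L_3) = 144
By independence, Var(T) = (4)²Var(L_1) + (-3)²Var(L_2) + (2)²Var(L_3)
= (4)²·0.25 + (-3)²·81 + (2)²·144 = 1309
sd(T) = √1309 ≈ 36.18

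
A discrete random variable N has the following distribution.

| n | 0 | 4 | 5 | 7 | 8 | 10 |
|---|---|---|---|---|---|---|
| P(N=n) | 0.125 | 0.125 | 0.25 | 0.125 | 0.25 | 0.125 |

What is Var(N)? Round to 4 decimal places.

E[N] = (0)(0.125) + (4)(0.125) + (5)(0.25) + (7)(0.125) + (8)(0.25) + (10)(0.125) = 5.875
E[N²] = (0)²(0.125) + (4)²(0.125) + (5)²(0.25) + (7)²(0.125) + (8)²(0.25) + (10)²(0.125) = 42.875
Var(N) = E[N²] − (E[N])² = 42.875 − (5.875)² = 8.359375

8.3594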